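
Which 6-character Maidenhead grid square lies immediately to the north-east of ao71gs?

AO71ht

Longitude subsquare g = 6; +1 → 7 = h.
Latitude subsquare s = 18; +1 → 19 = t.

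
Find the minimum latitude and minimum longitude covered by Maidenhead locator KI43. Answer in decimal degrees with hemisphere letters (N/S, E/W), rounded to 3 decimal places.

Field K=10, I=8: +10·20° lon, +8·10° lat → SW at lon 20°, lat -10°.
Square 4, 3: +4·2° lon, +3·1° lat → SW at lon 28°, lat -7°.
latitude 7.000° S, longitude 28.000° E.

7.000° S, 28.000° E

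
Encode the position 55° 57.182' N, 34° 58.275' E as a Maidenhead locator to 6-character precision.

KO75lw

Offset from 180°W / 90°S: lon 214.9712°, lat 145.9530°.
Field: 214.9712/20 → 10 → K, 145.9530/10 → 14 → O; chars KO.
Square: 14.9712/2 → 7, 5.9530/1 → 5; chars 75.
Subsquare: 0.9712/0.0833333 → 11 → l, 0.9530/0.0416667 → 22 → w; chars lw.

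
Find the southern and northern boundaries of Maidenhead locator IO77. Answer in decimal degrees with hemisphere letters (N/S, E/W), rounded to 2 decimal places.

57.00° N, 58.00° N

Field I=8, O=14: +8·20° lon, +14·10° lat → SW at lon -20°, lat 50°.
Square 7, 7: +7·2° lon, +7·1° lat → SW at lon -6°, lat 57°.
Cell spans 2° lon × 1° lat.
south 57.00° N, north 58.00° N.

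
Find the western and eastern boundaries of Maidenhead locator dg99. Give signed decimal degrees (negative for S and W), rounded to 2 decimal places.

-102.00, -100.00

Field D=3, G=6: +3·20° lon, +6·10° lat → SW at lon -120°, lat -30°.
Square 9, 9: +9·2° lon, +9·1° lat → SW at lon -102°, lat -21°.
Cell spans 2° lon × 1° lat.
west -102.00, east -100.00.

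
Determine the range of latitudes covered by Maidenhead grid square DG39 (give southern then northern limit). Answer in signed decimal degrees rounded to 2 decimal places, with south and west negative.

-21.00, -20.00

Field D=3, G=6: +3·20° lon, +6·10° lat → SW at lon -120°, lat -30°.
Square 3, 9: +3·2° lon, +9·1° lat → SW at lon -114°, lat -21°.
Cell spans 2° lon × 1° lat.
south -21.00, north -20.00.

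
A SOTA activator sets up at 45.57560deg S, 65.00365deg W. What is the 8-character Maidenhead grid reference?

Shift to the Maidenhead origin (180°W, 90°S): lon 114.99635, lat 44.42440.
Field: lon ⌊114.99635/20⌋ = 5 → F; lat ⌊44.42440/10⌋ = 4 → E.
Square: lon ⌊14.99635/2⌋ = 7; lat ⌊4.42440/1⌋ = 4.
Subsquare: lon ⌊0.99635/0.0833333⌋ = 11 → l; lat ⌊0.42440/0.0416667⌋ = 10 → k.
Extended square: lon ⌊0.07968/0.00833333⌋ = 9; lat ⌊0.00773/0.00416667⌋ = 1.

FE74lk91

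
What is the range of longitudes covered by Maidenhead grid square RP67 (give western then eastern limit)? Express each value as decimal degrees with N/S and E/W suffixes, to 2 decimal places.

172.00° E, 174.00° E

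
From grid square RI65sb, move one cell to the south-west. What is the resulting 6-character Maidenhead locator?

RI65ra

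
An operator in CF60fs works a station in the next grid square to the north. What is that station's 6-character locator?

CF60ft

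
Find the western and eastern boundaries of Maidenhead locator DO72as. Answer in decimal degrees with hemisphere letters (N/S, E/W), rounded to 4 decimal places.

106.0000° W, 105.9167° W

Field D=3, O=14: +3·20° lon, +14·10° lat → SW at lon -120°, lat 50°.
Square 7, 2: +7·2° lon, +2·1° lat → SW at lon -106°, lat 52°.
Subsquare a=0, s=18: +0·0.0833333° lon, +18·0.0416667° lat → SW at lon -106°, lat 52.75°.
Cell spans 0.0833333° lon × 0.0416667° lat.
west 106.0000° W, east 105.9167° W.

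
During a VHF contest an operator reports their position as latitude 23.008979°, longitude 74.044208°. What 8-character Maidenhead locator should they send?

ML73aa52

Offset from 180°W / 90°S: lon 254.04421°, lat 113.00898°.
Field: 254.04421/20 → 12 → M, 113.00898/10 → 11 → L; chars ML.
Square: 14.04421/2 → 7, 3.00898/1 → 3; chars 73.
Subsquare: 0.04421/0.0833333 → 0 → a, 0.00898/0.0416667 → 0 → a; chars aa.
Extended square: 0.04421/0.00833333 → 5, 0.00898/0.00416667 → 2; chars 52.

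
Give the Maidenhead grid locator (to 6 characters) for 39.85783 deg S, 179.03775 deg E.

RF90md

Offset from 180°W / 90°S: lon 359.0377°, lat 50.1422°.
Field: lon ⌊359.0377/20⌋ = 17 → R; lat ⌊50.1422/10⌋ = 5 → F.
Square: lon ⌊19.0377/2⌋ = 9; lat ⌊0.1422/1⌋ = 0.
Subsquare: lon ⌊1.0377/0.0833333⌋ = 12 → m; lat ⌊0.1422/0.0416667⌋ = 3 → d.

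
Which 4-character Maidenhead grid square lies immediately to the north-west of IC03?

HC94

Longitude square 0; −1 → -1, wraps to 9, carry into field.
Longitude field I = 8; −1 → 7 = H.
Latitude square 3; +1 → 4.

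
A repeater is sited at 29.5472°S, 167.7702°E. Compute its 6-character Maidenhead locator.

Add 180° to longitude and 90° to latitude: 347.7702, 60.4528.
Field: lon ⌊347.7702/20⌋ = 17 → R; lat ⌊60.4528/10⌋ = 6 → G.
Square: lon ⌊7.7702/2⌋ = 3; lat ⌊0.4528/1⌋ = 0.
Subsquare: lon ⌊1.7702/0.0833333⌋ = 21 → v; lat ⌊0.4528/0.0416667⌋ = 10 → k.

RG30vk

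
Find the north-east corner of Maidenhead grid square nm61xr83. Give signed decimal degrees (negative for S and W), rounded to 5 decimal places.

Field N=13, M=12: +13·20° lon, +12·10° lat → SW at lon 80°, lat 30°.
Square 6, 1: +6·2° lon, +1·1° lat → SW at lon 92°, lat 31°.
Subsquare x=23, r=17: +23·0.0833333° lon, +17·0.0416667° lat → SW at lon 93.9167°, lat 31.7083°.
Extended square 8, 3: +8·0.00833333° lon, +3·0.00416667° lat → SW at lon 93.9833°, lat 31.7208°.
Cell spans 0.00833333° lon × 0.00416667° lat. NE corner is SW corner plus one full cell.
latitude 31.72500, longitude 93.99167.

31.72500, 93.99167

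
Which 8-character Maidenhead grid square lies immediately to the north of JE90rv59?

JE90rw50

Latitude extended square 9; +1 → 10, wraps to 0, carry into subsquare.
Latitude subsquare v = 21; +1 → 22 = w.
The longitude characters are unchanged.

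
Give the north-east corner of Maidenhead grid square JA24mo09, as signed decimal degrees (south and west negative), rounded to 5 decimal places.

-85.37500, 5.00833

Field J=9, A=0: +9·20° lon, +0·10° lat → SW at lon 0°, lat -90°.
Square 2, 4: +2·2° lon, +4·1° lat → SW at lon 4°, lat -86°.
Subsquare m=12, o=14: +12·0.0833333° lon, +14·0.0416667° lat → SW at lon 5°, lat -85.4167°.
Extended square 0, 9: +0·0.00833333° lon, +9·0.00416667° lat → SW at lon 5°, lat -85.3792°.
Cell spans 0.00833333° lon × 0.00416667° lat. NE corner is SW corner plus one full cell.
latitude -85.37500, longitude 5.00833.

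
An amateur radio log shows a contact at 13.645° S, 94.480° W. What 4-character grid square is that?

EH26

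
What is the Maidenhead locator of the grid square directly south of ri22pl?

RI22pk

Latitude subsquare l = 11; −1 → 10 = k.
The longitude characters are unchanged.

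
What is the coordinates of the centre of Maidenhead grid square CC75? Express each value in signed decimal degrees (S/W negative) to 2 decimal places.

-64.50, -125.00

Field C=2, C=2: +2·20° lon, +2·10° lat → SW at lon -140°, lat -70°.
Square 7, 5: +7·2° lon, +5·1° lat → SW at lon -126°, lat -65°.
Cell spans 2° lon × 1° lat. Centre is SW corner plus half of each.
latitude -64.50, longitude -125.00.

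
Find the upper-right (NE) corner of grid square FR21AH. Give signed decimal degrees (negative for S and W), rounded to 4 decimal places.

81.3333, -75.9167

Field F=5, R=17: +5·20° lon, +17·10° lat → SW at lon -80°, lat 80°.
Square 2, 1: +2·2° lon, +1·1° lat → SW at lon -76°, lat 81°.
Subsquare a=0, h=7: +0·0.0833333° lon, +7·0.0416667° lat → SW at lon -76°, lat 81.2917°.
Cell spans 0.0833333° lon × 0.0416667° lat. NE corner is SW corner plus one full cell.
latitude 81.3333, longitude -75.9167.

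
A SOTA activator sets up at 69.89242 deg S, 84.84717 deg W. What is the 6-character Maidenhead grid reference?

EC70nc

Shift to the Maidenhead origin (180°W, 90°S): lon 95.1528, lat 20.1076.
Field: lon ⌊95.1528/20⌋ = 4 → E; lat ⌊20.1076/10⌋ = 2 → C.
Square: lon ⌊15.1528/2⌋ = 7; lat ⌊0.1076/1⌋ = 0.
Subsquare: lon ⌊1.1528/0.0833333⌋ = 13 → n; lat ⌊0.1076/0.0416667⌋ = 2 → c.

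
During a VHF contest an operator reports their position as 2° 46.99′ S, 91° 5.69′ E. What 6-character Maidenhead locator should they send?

Offset from 180°W / 90°S: lon 271.0948°, lat 87.2168°.
Field (20°×10°, letters A–R): 271.0948/20 → 13 → N, 87.2168/10 → 8 → I; chars NI.
Square (2°×1°, digits 0–9): 11.0948/2 → 5, 7.2168/1 → 7; chars 57.
Subsquare (5′×2.5′, letters a–x): 1.0948/0.0833333 → 13 → n, 0.2168/0.0416667 → 5 → f; chars nf.

NI57nf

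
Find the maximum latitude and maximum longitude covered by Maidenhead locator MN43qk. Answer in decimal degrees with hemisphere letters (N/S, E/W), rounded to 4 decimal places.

43.4583° N, 69.4167° E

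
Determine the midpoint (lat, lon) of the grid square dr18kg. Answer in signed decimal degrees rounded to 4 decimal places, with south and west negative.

Field D=3, R=17: +3·20° lon, +17·10° lat → SW at lon -120°, lat 80°.
Square 1, 8: +1·2° lon, +8·1° lat → SW at lon -118°, lat 88°.
Subsquare k=10, g=6: +10·0.0833333° lon, +6·0.0416667° lat → SW at lon -117.167°, lat 88.25°.
Cell spans 0.0833333° lon × 0.0416667° lat. Centre is SW corner plus half of each.
latitude 88.2708, longitude -117.1250.

88.2708, -117.1250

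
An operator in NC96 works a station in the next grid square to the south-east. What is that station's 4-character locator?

OC05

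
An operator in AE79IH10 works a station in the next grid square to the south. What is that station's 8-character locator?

AE79ig19

Latitude extended square 0; −1 → -1, wraps to 9, carry into subsquare.
Latitude subsquare h = 7; −1 → 6 = g.
The longitude characters are unchanged.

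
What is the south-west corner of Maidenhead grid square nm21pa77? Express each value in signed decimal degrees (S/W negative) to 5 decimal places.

31.02917, 85.30833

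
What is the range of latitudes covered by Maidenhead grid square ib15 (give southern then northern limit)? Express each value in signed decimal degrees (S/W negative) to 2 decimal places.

-75.00, -74.00

Field I=8, B=1: +8·20° lon, +1·10° lat → SW at lon -20°, lat -80°.
Square 1, 5: +1·2° lon, +5·1° lat → SW at lon -18°, lat -75°.
Cell spans 2° lon × 1° lat.
south -75.00, north -74.00.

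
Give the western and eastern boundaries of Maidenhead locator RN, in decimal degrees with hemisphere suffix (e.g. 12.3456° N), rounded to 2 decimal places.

160.00° E, 180.00° E

Field R=17, N=13: +17·20° lon, +13·10° lat → SW at lon 160°, lat 40°.
Cell spans 20° lon × 10° lat.
west 160.00° E, east 180.00° E.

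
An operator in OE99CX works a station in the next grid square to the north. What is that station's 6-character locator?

Latitude subsquare x = 23; +1 → 24, wraps to 0 = a, carry into square.
Latitude square 9; +1 → 10, wraps to 0, carry into field.
Latitude field E = 4; +1 → 5 = F.
The longitude characters are unchanged.

OF90ca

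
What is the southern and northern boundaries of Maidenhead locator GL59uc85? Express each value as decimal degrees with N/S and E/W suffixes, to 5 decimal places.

29.10417° N, 29.10833° N

Field G=6, L=11: +6·20° lon, +11·10° lat → SW at lon -60°, lat 20°.
Square 5, 9: +5·2° lon, +9·1° lat → SW at lon -50°, lat 29°.
Subsquare u=20, c=2: +20·0.0833333° lon, +2·0.0416667° lat → SW at lon -48.3333°, lat 29.0833°.
Extended square 8, 5: +8·0.00833333° lon, +5·0.00416667° lat → SW at lon -48.2667°, lat 29.1042°.
Cell spans 0.00833333° lon × 0.00416667° lat.
south 29.10417° N, north 29.10833° N.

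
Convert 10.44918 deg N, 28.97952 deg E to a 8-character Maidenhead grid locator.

Shift to the Maidenhead origin (180°W, 90°S): lon 208.97952, lat 100.44918.
Field: 208.97952/20 → 10 → K, 100.44918/10 → 10 → K; chars KK.
Square: 8.97952/2 → 4, 0.44918/1 → 0; chars 40.
Subsquare: 0.97952/0.0833333 → 11 → l, 0.44918/0.0416667 → 10 → k; chars lk.
Extended square: 0.06285/0.00833333 → 7, 0.03251/0.00416667 → 7; chars 77.

KK40lk77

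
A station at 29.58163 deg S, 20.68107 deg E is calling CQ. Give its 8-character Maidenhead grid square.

Shift to the Maidenhead origin (180°W, 90°S): lon 200.68107, lat 60.41837.
Field: lon ⌊200.68107/20⌋ = 10 → K; lat ⌊60.41837/10⌋ = 6 → G.
Square: lon ⌊0.68107/2⌋ = 0; lat ⌊0.41837/1⌋ = 0.
Subsquare: lon ⌊0.68107/0.0833333⌋ = 8 → i; lat ⌊0.41837/0.0416667⌋ = 10 → k.
Extended square: lon ⌊0.01440/0.00833333⌋ = 1; lat ⌊0.00170/0.00416667⌋ = 0.

KG00ik10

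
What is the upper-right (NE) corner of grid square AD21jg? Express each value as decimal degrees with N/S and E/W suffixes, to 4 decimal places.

Field A=0, D=3: +0·20° lon, +3·10° lat → SW at lon -180°, lat -60°.
Square 2, 1: +2·2° lon, +1·1° lat → SW at lon -176°, lat -59°.
Subsquare j=9, g=6: +9·0.0833333° lon, +6·0.0416667° lat → SW at lon -175.25°, lat -58.75°.
Cell spans 0.0833333° lon × 0.0416667° lat. NE corner is SW corner plus one full cell.
latitude 58.7083° S, longitude 175.1667° W.

58.7083° S, 175.1667° W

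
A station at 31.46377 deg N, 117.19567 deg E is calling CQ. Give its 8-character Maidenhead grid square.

OM81ol31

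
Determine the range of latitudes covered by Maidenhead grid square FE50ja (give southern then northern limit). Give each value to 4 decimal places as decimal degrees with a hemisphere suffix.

Field F=5, E=4: +5·20° lon, +4·10° lat → SW at lon -80°, lat -50°.
Square 5, 0: +5·2° lon, +0·1° lat → SW at lon -70°, lat -50°.
Subsquare j=9, a=0: +9·0.0833333° lon, +0·0.0416667° lat → SW at lon -69.25°, lat -50°.
Cell spans 0.0833333° lon × 0.0416667° lat.
south 50.0000° S, north 49.9583° S.

50.0000° S, 49.9583° S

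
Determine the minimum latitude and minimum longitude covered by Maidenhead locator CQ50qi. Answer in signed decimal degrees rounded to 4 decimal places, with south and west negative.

70.3333, -128.6667

Field C=2, Q=16: +2·20° lon, +16·10° lat → SW at lon -140°, lat 70°.
Square 5, 0: +5·2° lon, +0·1° lat → SW at lon -130°, lat 70°.
Subsquare q=16, i=8: +16·0.0833333° lon, +8·0.0416667° lat → SW at lon -128.667°, lat 70.3333°.
latitude 70.3333, longitude -128.6667.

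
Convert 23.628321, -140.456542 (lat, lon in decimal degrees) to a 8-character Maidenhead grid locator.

BL93sp50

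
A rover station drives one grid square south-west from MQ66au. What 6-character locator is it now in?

MQ56xt

Longitude subsquare a = 0; −1 → -1, wraps to 23 = x, carry into square.
Longitude square 6; −1 → 5.
Latitude subsquare u = 20; −1 → 19 = t.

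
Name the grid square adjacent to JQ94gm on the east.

JQ94hm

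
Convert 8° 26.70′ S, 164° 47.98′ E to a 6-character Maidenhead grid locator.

Add 180° to longitude and 90° to latitude: 344.7997, 81.5550.
Field: lon ⌊344.7997/20⌋ = 17 → R; lat ⌊81.5550/10⌋ = 8 → I.
Square: lon ⌊4.7997/2⌋ = 2; lat ⌊1.5550/1⌋ = 1.
Subsquare: lon ⌊0.7997/0.0833333⌋ = 9 → j; lat ⌊0.5550/0.0416667⌋ = 13 → n.

RI21jn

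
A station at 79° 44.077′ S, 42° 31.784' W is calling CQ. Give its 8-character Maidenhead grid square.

GB80rg63

Add 180° to longitude and 90° to latitude: 137.47027, 10.26538.
Field: 137.47027/20 → 6 → G, 10.26538/10 → 1 → B; chars GB.
Square: 17.47027/2 → 8, 0.26538/1 → 0; chars 80.
Subsquare: 1.47027/0.0833333 → 17 → r, 0.26538/0.0416667 → 6 → g; chars rg.
Extended square: 0.05360/0.00833333 → 6, 0.01538/0.00416667 → 3; chars 63.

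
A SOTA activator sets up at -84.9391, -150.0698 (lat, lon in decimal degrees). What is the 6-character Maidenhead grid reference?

Shift to the Maidenhead origin (180°W, 90°S): lon 29.9302, lat 5.0609.
Field (20°×10°, letters A–R): 29.9302/20 → 1 → B, 5.0609/10 → 0 → A; chars BA.
Square (2°×1°, digits 0–9): 9.9302/2 → 4, 5.0609/1 → 5; chars 45.
Subsquare (5′×2.5′, letters a–x): 1.9302/0.0833333 → 23 → x, 0.0609/0.0416667 → 1 → b; chars xb.

BA45xb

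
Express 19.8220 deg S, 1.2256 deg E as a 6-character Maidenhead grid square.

JH00oe

Shift to the Maidenhead origin (180°W, 90°S): lon 181.2256, lat 70.1780.
Field: 181.2256/20 → 9 → J, 70.1780/10 → 7 → H; chars JH.
Square: 1.2256/2 → 0, 0.1780/1 → 0; chars 00.
Subsquare: 1.2256/0.0833333 → 14 → o, 0.1780/0.0416667 → 4 → e; chars oe.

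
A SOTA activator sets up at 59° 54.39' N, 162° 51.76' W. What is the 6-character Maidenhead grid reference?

AO89nv

Add 180° to longitude and 90° to latitude: 17.1373, 149.9065.
Field (20°×10°, letters A–R): 17.1373/20 → 0 → A, 149.9065/10 → 14 → O; chars AO.
Square (2°×1°, digits 0–9): 17.1373/2 → 8, 9.9065/1 → 9; chars 89.
Subsquare (5′×2.5′, letters a–x): 1.1373/0.0833333 → 13 → n, 0.9065/0.0416667 → 21 → v; chars nv.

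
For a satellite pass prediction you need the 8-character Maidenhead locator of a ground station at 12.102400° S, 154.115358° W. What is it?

BH27wv65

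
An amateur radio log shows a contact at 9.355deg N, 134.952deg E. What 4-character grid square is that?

PJ79

Add 180° to longitude and 90° to latitude: 314.95, 99.36.
Field: lon ⌊314.95/20⌋ = 15 → P; lat ⌊99.36/10⌋ = 9 → J.
Square: lon ⌊14.95/2⌋ = 7; lat ⌊9.36/1⌋ = 9.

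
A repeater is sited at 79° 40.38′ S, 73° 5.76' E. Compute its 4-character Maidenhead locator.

MB60

Shift to the Maidenhead origin (180°W, 90°S): lon 253.10, lat 10.33.
Field: lon ⌊253.10/20⌋ = 12 → M; lat ⌊10.33/10⌋ = 1 → B.
Square: lon ⌊13.10/2⌋ = 6; lat ⌊0.33/1⌋ = 0.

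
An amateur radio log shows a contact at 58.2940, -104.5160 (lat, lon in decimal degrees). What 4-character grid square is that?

DO78

Shift to the Maidenhead origin (180°W, 90°S): lon 75.48, lat 148.29.
Field: lon ⌊75.48/20⌋ = 3 → D; lat ⌊148.29/10⌋ = 14 → O.
Square: lon ⌊15.48/2⌋ = 7; lat ⌊8.29/1⌋ = 8.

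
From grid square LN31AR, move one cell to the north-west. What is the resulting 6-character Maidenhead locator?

LN21xs

Longitude subsquare a = 0; −1 → -1, wraps to 23 = x, carry into square.
Longitude square 3; −1 → 2.
Latitude subsquare r = 17; +1 → 18 = s.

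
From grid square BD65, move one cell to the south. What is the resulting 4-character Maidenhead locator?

BD64

Latitude square 5; −1 → 4.
The longitude characters are unchanged.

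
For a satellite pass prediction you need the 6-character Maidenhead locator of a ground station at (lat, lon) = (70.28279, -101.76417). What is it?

DQ90cg

Offset from 180°W / 90°S: lon 78.2358°, lat 160.2828°.
Field: 78.2358/20 → 3 → D, 160.2828/10 → 16 → Q; chars DQ.
Square: 18.2358/2 → 9, 0.2828/1 → 0; chars 90.
Subsquare: 0.2358/0.0833333 → 2 → c, 0.2828/0.0416667 → 6 → g; chars cg.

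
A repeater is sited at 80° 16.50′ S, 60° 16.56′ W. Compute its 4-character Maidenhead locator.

Add 180° to longitude and 90° to latitude: 119.72, 9.72.
Field: 119.72/20 → 5 → F, 9.72/10 → 0 → A; chars FA.
Square: 19.72/2 → 9, 9.72/1 → 9; chars 99.

FA99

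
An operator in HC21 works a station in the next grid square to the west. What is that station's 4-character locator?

HC11

Longitude square 2; −1 → 1.
The latitude characters are unchanged.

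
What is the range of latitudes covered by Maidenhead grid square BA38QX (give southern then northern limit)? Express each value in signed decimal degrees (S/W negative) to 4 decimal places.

-81.0417, -81.0000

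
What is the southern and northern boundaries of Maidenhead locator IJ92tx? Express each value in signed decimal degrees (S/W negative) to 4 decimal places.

Field I=8, J=9: +8·20° lon, +9·10° lat → SW at lon -20°, lat 0°.
Square 9, 2: +9·2° lon, +2·1° lat → SW at lon -2°, lat 2°.
Subsquare t=19, x=23: +19·0.0833333° lon, +23·0.0416667° lat → SW at lon -0.416667°, lat 2.95833°.
Cell spans 0.0833333° lon × 0.0416667° lat.
south 2.9583, north 3.0000.

2.9583, 3.0000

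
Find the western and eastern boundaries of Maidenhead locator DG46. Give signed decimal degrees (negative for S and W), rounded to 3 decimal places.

-112.000, -110.000

Field D=3, G=6: +3·20° lon, +6·10° lat → SW at lon -120°, lat -30°.
Square 4, 6: +4·2° lon, +6·1° lat → SW at lon -112°, lat -24°.
Cell spans 2° lon × 1° lat.
west -112.000, east -110.000.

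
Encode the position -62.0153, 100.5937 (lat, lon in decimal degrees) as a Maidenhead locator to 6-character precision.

Add 180° to longitude and 90° to latitude: 280.5937, 27.9847.
Field: 280.5937/20 → 14 → O, 27.9847/10 → 2 → C; chars OC.
Square: 0.5937/2 → 0, 7.9847/1 → 7; chars 07.
Subsquare: 0.5937/0.0833333 → 7 → h, 0.9847/0.0416667 → 23 → x; chars hx.

OC07hx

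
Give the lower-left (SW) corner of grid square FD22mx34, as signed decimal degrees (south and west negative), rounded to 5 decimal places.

-57.02500, -74.97500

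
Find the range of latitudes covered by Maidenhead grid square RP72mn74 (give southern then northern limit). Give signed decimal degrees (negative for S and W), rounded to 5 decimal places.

62.55833, 62.56250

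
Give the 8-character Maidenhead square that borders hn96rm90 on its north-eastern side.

Longitude extended square 9; +1 → 10, wraps to 0, carry into subsquare.
Longitude subsquare r = 17; +1 → 18 = s.
Latitude extended square 0; +1 → 1.

HN96sm01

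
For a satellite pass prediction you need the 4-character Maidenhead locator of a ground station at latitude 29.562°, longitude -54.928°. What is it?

GL29

Offset from 180°W / 90°S: lon 125.07°, lat 119.56°.
Field: lon ⌊125.07/20⌋ = 6 → G; lat ⌊119.56/10⌋ = 11 → L.
Square: lon ⌊5.07/2⌋ = 2; lat ⌊9.56/1⌋ = 9.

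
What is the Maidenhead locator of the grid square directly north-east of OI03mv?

OI03nw

Longitude subsquare m = 12; +1 → 13 = n.
Latitude subsquare v = 21; +1 → 22 = w.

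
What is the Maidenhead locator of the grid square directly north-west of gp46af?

GP36xg

Longitude subsquare a = 0; −1 → -1, wraps to 23 = x, carry into square.
Longitude square 4; −1 → 3.
Latitude subsquare f = 5; +1 → 6 = g.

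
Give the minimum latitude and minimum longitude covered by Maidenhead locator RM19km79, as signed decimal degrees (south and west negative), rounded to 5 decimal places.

39.53750, 162.89167

Field R=17, M=12: +17·20° lon, +12·10° lat → SW at lon 160°, lat 30°.
Square 1, 9: +1·2° lon, +9·1° lat → SW at lon 162°, lat 39°.
Subsquare k=10, m=12: +10·0.0833333° lon, +12·0.0416667° lat → SW at lon 162.833°, lat 39.5°.
Extended square 7, 9: +7·0.00833333° lon, +9·0.00416667° lat → SW at lon 162.892°, lat 39.5375°.
latitude 39.53750, longitude 162.89167.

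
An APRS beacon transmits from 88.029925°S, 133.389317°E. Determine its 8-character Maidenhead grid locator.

PA61qx62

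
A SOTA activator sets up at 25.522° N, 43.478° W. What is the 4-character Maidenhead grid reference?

GL85

Add 180° to longitude and 90° to latitude: 136.52, 115.52.
Field: 136.52/20 → 6 → G, 115.52/10 → 11 → L; chars GL.
Square: 16.52/2 → 8, 5.52/1 → 5; chars 85.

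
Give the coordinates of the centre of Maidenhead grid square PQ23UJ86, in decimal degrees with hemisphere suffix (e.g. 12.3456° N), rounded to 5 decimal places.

Field P=15, Q=16: +15·20° lon, +16·10° lat → SW at lon 120°, lat 70°.
Square 2, 3: +2·2° lon, +3·1° lat → SW at lon 124°, lat 73°.
Subsquare u=20, j=9: +20·0.0833333° lon, +9·0.0416667° lat → SW at lon 125.667°, lat 73.375°.
Extended square 8, 6: +8·0.00833333° lon, +6·0.00416667° lat → SW at lon 125.733°, lat 73.4°.
Cell spans 0.00833333° lon × 0.00416667° lat. Centre is SW corner plus half of each.
latitude 73.40208° N, longitude 125.73750° E.

73.40208° N, 125.73750° E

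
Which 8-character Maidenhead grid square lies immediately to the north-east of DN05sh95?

DN05th06

Longitude extended square 9; +1 → 10, wraps to 0, carry into subsquare.
Longitude subsquare s = 18; +1 → 19 = t.
Latitude extended square 5; +1 → 6.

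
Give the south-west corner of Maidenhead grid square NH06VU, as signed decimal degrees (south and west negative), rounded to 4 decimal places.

-13.1667, 81.7500

Field N=13, H=7: +13·20° lon, +7·10° lat → SW at lon 80°, lat -20°.
Square 0, 6: +0·2° lon, +6·1° lat → SW at lon 80°, lat -14°.
Subsquare v=21, u=20: +21·0.0833333° lon, +20·0.0416667° lat → SW at lon 81.75°, lat -13.1667°.
latitude -13.1667, longitude 81.7500.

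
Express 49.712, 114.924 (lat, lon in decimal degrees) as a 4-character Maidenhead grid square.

Add 180° to longitude and 90° to latitude: 294.92, 139.71.
Field: 294.92/20 → 14 → O, 139.71/10 → 13 → N; chars ON.
Square: 14.92/2 → 7, 9.71/1 → 9; chars 79.

ON79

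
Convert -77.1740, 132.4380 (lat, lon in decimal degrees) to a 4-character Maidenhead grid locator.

PB62

Shift to the Maidenhead origin (180°W, 90°S): lon 312.44, lat 12.83.
Field (20°×10°, letters A–R): lon ⌊312.44/20⌋ = 15 → P; lat ⌊12.83/10⌋ = 1 → B.
Square (2°×1°, digits 0–9): lon ⌊12.44/2⌋ = 6; lat ⌊2.83/1⌋ = 2.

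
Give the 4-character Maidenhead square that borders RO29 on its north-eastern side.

Longitude square 2; +1 → 3.
Latitude square 9; +1 → 10, wraps to 0, carry into field.
Latitude field O = 14; +1 → 15 = P.

RP30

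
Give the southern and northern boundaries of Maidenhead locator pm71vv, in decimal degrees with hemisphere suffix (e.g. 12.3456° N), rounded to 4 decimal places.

Field P=15, M=12: +15·20° lon, +12·10° lat → SW at lon 120°, lat 30°.
Square 7, 1: +7·2° lon, +1·1° lat → SW at lon 134°, lat 31°.
Subsquare v=21, v=21: +21·0.0833333° lon, +21·0.0416667° lat → SW at lon 135.75°, lat 31.875°.
Cell spans 0.0833333° lon × 0.0416667° lat.
south 31.8750° N, north 31.9167° N.

31.8750° N, 31.9167° N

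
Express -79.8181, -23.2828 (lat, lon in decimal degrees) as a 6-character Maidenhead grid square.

Add 180° to longitude and 90° to latitude: 156.7172, 10.1819.
Field: lon ⌊156.7172/20⌋ = 7 → H; lat ⌊10.1819/10⌋ = 1 → B.
Square: lon ⌊16.7172/2⌋ = 8; lat ⌊0.1819/1⌋ = 0.
Subsquare: lon ⌊0.7172/0.0833333⌋ = 8 → i; lat ⌊0.1819/0.0416667⌋ = 4 → e.

HB80ie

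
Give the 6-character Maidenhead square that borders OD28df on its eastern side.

Longitude subsquare d = 3; +1 → 4 = e.
The latitude characters are unchanged.

OD28ef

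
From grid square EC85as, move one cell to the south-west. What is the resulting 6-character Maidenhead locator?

EC75xr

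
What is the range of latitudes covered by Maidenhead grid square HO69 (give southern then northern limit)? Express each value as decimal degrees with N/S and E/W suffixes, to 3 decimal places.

Field H=7, O=14: +7·20° lon, +14·10° lat → SW at lon -40°, lat 50°.
Square 6, 9: +6·2° lon, +9·1° lat → SW at lon -28°, lat 59°.
Cell spans 2° lon × 1° lat.
south 59.000° N, north 60.000° N.

59.000° N, 60.000° N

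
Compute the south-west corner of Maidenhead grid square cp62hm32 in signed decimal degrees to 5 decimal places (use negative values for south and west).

62.50833, -127.39167

Field C=2, P=15: +2·20° lon, +15·10° lat → SW at lon -140°, lat 60°.
Square 6, 2: +6·2° lon, +2·1° lat → SW at lon -128°, lat 62°.
Subsquare h=7, m=12: +7·0.0833333° lon, +12·0.0416667° lat → SW at lon -127.417°, lat 62.5°.
Extended square 3, 2: +3·0.00833333° lon, +2·0.00416667° lat → SW at lon -127.392°, lat 62.5083°.
latitude 62.50833, longitude -127.39167.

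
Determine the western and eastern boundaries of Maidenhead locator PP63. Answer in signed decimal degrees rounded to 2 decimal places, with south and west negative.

Field P=15, P=15: +15·20° lon, +15·10° lat → SW at lon 120°, lat 60°.
Square 6, 3: +6·2° lon, +3·1° lat → SW at lon 132°, lat 63°.
Cell spans 2° lon × 1° lat.
west 132.00, east 134.00.

132.00, 134.00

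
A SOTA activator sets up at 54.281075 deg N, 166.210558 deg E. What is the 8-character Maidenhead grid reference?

RO34cg57

Shift to the Maidenhead origin (180°W, 90°S): lon 346.21056, lat 144.28107.
Field: lon ⌊346.21056/20⌋ = 17 → R; lat ⌊144.28107/10⌋ = 14 → O.
Square: lon ⌊6.21056/2⌋ = 3; lat ⌊4.28107/1⌋ = 4.
Subsquare: lon ⌊0.21056/0.0833333⌋ = 2 → c; lat ⌊0.28107/0.0416667⌋ = 6 → g.
Extended square: lon ⌊0.04389/0.00833333⌋ = 5; lat ⌊0.03107/0.00416667⌋ = 7.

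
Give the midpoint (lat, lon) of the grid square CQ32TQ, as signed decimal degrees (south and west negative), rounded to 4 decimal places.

Field C=2, Q=16: +2·20° lon, +16·10° lat → SW at lon -140°, lat 70°.
Square 3, 2: +3·2° lon, +2·1° lat → SW at lon -134°, lat 72°.
Subsquare t=19, q=16: +19·0.0833333° lon, +16·0.0416667° lat → SW at lon -132.417°, lat 72.6667°.
Cell spans 0.0833333° lon × 0.0416667° lat. Centre is SW corner plus half of each.
latitude 72.6875, longitude -132.3750.

72.6875, -132.3750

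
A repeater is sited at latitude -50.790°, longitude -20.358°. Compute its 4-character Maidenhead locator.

Add 180° to longitude and 90° to latitude: 159.64, 39.21.
Field (20°×10°, letters A–R): lon ⌊159.64/20⌋ = 7 → H; lat ⌊39.21/10⌋ = 3 → D.
Square (2°×1°, digits 0–9): lon ⌊19.64/2⌋ = 9; lat ⌊9.21/1⌋ = 9.

HD99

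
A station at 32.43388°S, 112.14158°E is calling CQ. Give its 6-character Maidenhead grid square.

OF67bn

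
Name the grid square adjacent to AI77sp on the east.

Longitude subsquare s = 18; +1 → 19 = t.
The latitude characters are unchanged.

AI77tp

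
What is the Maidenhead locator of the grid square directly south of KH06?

Latitude square 6; −1 → 5.
The longitude characters are unchanged.

KH05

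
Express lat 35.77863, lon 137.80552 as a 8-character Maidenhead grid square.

PM85vs66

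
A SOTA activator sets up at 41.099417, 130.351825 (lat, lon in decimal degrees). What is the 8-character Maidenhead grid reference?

PN51ec23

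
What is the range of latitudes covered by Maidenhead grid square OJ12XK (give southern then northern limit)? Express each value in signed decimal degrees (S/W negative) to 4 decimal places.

2.4167, 2.4583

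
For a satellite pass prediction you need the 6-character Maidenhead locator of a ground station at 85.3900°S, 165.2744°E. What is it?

Shift to the Maidenhead origin (180°W, 90°S): lon 345.2744, lat 4.6100.
Field: 345.2744/20 → 17 → R, 4.6100/10 → 0 → A; chars RA.
Square: 5.2744/2 → 2, 4.6100/1 → 4; chars 24.
Subsquare: 1.2744/0.0833333 → 15 → p, 0.6100/0.0416667 → 14 → o; chars po.

RA24po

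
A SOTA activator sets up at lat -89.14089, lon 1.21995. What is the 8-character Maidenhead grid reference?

JA00ou66

Offset from 180°W / 90°S: lon 181.21995°, lat 0.85911°.
Field: 181.21995/20 → 9 → J, 0.85911/10 → 0 → A; chars JA.
Square: 1.21995/2 → 0, 0.85911/1 → 0; chars 00.
Subsquare: 1.21995/0.0833333 → 14 → o, 0.85911/0.0416667 → 20 → u; chars ou.
Extended square: 0.05328/0.00833333 → 6, 0.02578/0.00416667 → 6; chars 66.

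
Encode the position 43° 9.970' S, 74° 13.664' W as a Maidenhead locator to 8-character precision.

FE26vu20

Offset from 180°W / 90°S: lon 105.77227°, lat 46.83383°.
Field: lon ⌊105.77227/20⌋ = 5 → F; lat ⌊46.83383/10⌋ = 4 → E.
Square: lon ⌊5.77227/2⌋ = 2; lat ⌊6.83383/1⌋ = 6.
Subsquare: lon ⌊1.77227/0.0833333⌋ = 21 → v; lat ⌊0.83383/0.0416667⌋ = 20 → u.
Extended square: lon ⌊0.02227/0.00833333⌋ = 2; lat ⌊0.00050/0.00416667⌋ = 0.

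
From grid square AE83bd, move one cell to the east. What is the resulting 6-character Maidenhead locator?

AE83cd

Longitude subsquare b = 1; +1 → 2 = c.
The latitude characters are unchanged.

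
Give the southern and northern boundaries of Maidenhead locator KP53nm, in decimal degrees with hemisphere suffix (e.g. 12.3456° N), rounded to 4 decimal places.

Field K=10, P=15: +10·20° lon, +15·10° lat → SW at lon 20°, lat 60°.
Square 5, 3: +5·2° lon, +3·1° lat → SW at lon 30°, lat 63°.
Subsquare n=13, m=12: +13·0.0833333° lon, +12·0.0416667° lat → SW at lon 31.0833°, lat 63.5°.
Cell spans 0.0833333° lon × 0.0416667° lat.
south 63.5000° N, north 63.5417° N.

63.5000° N, 63.5417° N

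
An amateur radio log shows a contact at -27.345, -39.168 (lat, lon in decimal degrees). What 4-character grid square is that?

HG02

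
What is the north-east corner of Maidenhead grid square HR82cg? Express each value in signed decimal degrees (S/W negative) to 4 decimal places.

82.2917, -23.7500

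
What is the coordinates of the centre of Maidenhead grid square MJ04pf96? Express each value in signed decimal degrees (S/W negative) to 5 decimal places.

Field M=12, J=9: +12·20° lon, +9·10° lat → SW at lon 60°, lat 0°.
Square 0, 4: +0·2° lon, +4·1° lat → SW at lon 60°, lat 4°.
Subsquare p=15, f=5: +15·0.0833333° lon, +5·0.0416667° lat → SW at lon 61.25°, lat 4.20833°.
Extended square 9, 6: +9·0.00833333° lon, +6·0.00416667° lat → SW at lon 61.325°, lat 4.23333°.
Cell spans 0.00833333° lon × 0.00416667° lat. Centre is SW corner plus half of each.
latitude 4.23542, longitude 61.32917.

4.23542, 61.32917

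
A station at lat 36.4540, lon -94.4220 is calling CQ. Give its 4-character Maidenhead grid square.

Add 180° to longitude and 90° to latitude: 85.58, 126.45.
Field: lon ⌊85.58/20⌋ = 4 → E; lat ⌊126.45/10⌋ = 12 → M.
Square: lon ⌊5.58/2⌋ = 2; lat ⌊6.45/1⌋ = 6.

EM26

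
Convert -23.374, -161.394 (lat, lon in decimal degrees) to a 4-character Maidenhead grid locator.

AG96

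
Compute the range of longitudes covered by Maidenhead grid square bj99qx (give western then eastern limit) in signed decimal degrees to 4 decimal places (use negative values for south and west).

-140.6667, -140.5833

Field B=1, J=9: +1·20° lon, +9·10° lat → SW at lon -160°, lat 0°.
Square 9, 9: +9·2° lon, +9·1° lat → SW at lon -142°, lat 9°.
Subsquare q=16, x=23: +16·0.0833333° lon, +23·0.0416667° lat → SW at lon -140.667°, lat 9.95833°.
Cell spans 0.0833333° lon × 0.0416667° lat.
west -140.6667, east -140.5833.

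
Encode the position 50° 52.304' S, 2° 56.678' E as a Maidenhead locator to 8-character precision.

JD19ld30

Add 180° to longitude and 90° to latitude: 182.94463, 39.12827.
Field: 182.94463/20 → 9 → J, 39.12827/10 → 3 → D; chars JD.
Square: 2.94463/2 → 1, 9.12827/1 → 9; chars 19.
Subsquare: 0.94463/0.0833333 → 11 → l, 0.12827/0.0416667 → 3 → d; chars ld.
Extended square: 0.02797/0.00833333 → 3, 0.00327/0.00416667 → 0; chars 30.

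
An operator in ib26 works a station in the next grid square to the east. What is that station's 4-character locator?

IB36

Longitude square 2; +1 → 3.
The latitude characters are unchanged.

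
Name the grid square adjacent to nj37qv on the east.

Longitude subsquare q = 16; +1 → 17 = r.
The latitude characters are unchanged.

NJ37rv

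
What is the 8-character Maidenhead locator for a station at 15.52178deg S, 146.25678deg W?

Shift to the Maidenhead origin (180°W, 90°S): lon 33.74322, lat 74.47822.
Field: lon ⌊33.74322/20⌋ = 1 → B; lat ⌊74.47822/10⌋ = 7 → H.
Square: lon ⌊13.74322/2⌋ = 6; lat ⌊4.47822/1⌋ = 4.
Subsquare: lon ⌊1.74322/0.0833333⌋ = 20 → u; lat ⌊0.47822/0.0416667⌋ = 11 → l.
Extended square: lon ⌊0.07655/0.00833333⌋ = 9; lat ⌊0.01989/0.00416667⌋ = 4.

BH64ul94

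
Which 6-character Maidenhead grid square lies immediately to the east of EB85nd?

EB85od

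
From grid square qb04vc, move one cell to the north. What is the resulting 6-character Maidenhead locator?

QB04vd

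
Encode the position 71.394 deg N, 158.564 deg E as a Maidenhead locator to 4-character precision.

Offset from 180°W / 90°S: lon 338.56°, lat 161.39°.
Field: lon ⌊338.56/20⌋ = 16 → Q; lat ⌊161.39/10⌋ = 16 → Q.
Square: lon ⌊18.56/2⌋ = 9; lat ⌊1.39/1⌋ = 1.

QQ91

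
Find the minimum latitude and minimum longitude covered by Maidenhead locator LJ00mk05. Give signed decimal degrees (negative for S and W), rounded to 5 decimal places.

0.43750, 41.00000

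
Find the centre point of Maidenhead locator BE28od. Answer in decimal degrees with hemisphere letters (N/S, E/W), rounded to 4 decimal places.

41.8542° S, 154.7917° W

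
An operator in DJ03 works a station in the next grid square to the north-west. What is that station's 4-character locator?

Longitude square 0; −1 → -1, wraps to 9, carry into field.
Longitude field D = 3; −1 → 2 = C.
Latitude square 3; +1 → 4.

CJ94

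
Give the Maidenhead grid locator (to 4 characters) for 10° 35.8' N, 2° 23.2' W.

IK80

Add 180° to longitude and 90° to latitude: 177.61, 100.60.
Field: 177.61/20 → 8 → I, 100.60/10 → 10 → K; chars IK.
Square: 17.61/2 → 8, 0.60/1 → 0; chars 80.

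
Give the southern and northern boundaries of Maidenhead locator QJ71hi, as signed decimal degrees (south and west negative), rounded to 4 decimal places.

Field Q=16, J=9: +16·20° lon, +9·10° lat → SW at lon 140°, lat 0°.
Square 7, 1: +7·2° lon, +1·1° lat → SW at lon 154°, lat 1°.
Subsquare h=7, i=8: +7·0.0833333° lon, +8·0.0416667° lat → SW at lon 154.583°, lat 1.33333°.
Cell spans 0.0833333° lon × 0.0416667° lat.
south 1.3333, north 1.3750.

1.3333, 1.3750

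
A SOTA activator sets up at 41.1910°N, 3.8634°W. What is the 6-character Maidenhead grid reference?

Add 180° to longitude and 90° to latitude: 176.1366, 131.1910.
Field: lon ⌊176.1366/20⌋ = 8 → I; lat ⌊131.1910/10⌋ = 13 → N.
Square: lon ⌊16.1366/2⌋ = 8; lat ⌊1.1910/1⌋ = 1.
Subsquare: lon ⌊0.1366/0.0833333⌋ = 1 → b; lat ⌊0.1910/0.0416667⌋ = 4 → e.

IN81be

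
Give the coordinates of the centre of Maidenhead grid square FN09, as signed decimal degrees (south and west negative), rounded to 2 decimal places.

Field F=5, N=13: +5·20° lon, +13·10° lat → SW at lon -80°, lat 40°.
Square 0, 9: +0·2° lon, +9·1° lat → SW at lon -80°, lat 49°.
Cell spans 2° lon × 1° lat. Centre is SW corner plus half of each.
latitude 49.50, longitude -79.00.

49.50, -79.00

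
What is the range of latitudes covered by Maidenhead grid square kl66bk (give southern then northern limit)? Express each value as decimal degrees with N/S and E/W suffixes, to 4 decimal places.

Field K=10, L=11: +10·20° lon, +11·10° lat → SW at lon 20°, lat 20°.
Square 6, 6: +6·2° lon, +6·1° lat → SW at lon 32°, lat 26°.
Subsquare b=1, k=10: +1·0.0833333° lon, +10·0.0416667° lat → SW at lon 32.0833°, lat 26.4167°.
Cell spans 0.0833333° lon × 0.0416667° lat.
south 26.4167° N, north 26.4583° N.

26.4167° N, 26.4583° N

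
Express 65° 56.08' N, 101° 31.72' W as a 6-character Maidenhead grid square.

DP95fw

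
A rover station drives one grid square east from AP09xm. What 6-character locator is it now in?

Longitude subsquare x = 23; +1 → 24, wraps to 0 = a, carry into square.
Longitude square 0; +1 → 1.
The latitude characters are unchanged.

AP19am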